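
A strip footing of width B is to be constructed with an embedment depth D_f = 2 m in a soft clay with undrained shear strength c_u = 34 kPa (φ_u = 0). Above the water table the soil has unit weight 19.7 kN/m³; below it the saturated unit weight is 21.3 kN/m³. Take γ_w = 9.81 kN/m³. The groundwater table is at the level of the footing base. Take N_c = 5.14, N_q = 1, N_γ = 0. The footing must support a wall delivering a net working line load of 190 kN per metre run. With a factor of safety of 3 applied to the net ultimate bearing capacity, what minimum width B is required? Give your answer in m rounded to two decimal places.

q = γ·D_f = 19.7 × 2 = 39.4 kPa.
c·N_c = 34 × 5.14 = 174.76 kPa
q·N_q = 39.4 × 1 = 39.4 kPa
q_ult = 174.76 + 39.4 = 214.16 kPa.
For φ = 0 the ½γBN_γ term vanishes, so q_ult is independent of B. q_net = 214.16 − 39.4 = 174.76 kPa; q_all(net) = 174.76/3 = 58.253 kPa.
Required width B = w / q_all(net) = 190 / 58.253 = 3.262 m.

B = 3.26 m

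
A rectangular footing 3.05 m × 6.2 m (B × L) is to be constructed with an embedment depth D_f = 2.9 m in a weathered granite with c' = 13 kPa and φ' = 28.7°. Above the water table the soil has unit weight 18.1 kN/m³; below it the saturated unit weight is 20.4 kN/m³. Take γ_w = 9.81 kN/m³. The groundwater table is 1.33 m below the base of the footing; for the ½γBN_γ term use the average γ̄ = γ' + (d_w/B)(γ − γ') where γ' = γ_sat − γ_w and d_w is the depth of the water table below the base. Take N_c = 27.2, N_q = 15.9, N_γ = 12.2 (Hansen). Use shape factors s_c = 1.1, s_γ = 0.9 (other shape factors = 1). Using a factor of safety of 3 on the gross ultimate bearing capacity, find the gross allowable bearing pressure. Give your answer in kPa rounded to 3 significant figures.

Overburden at base level: q = 18.1 × 2.9 = 52.49 kPa.
The water table is 1.33 m below the base (< B = 3.05 m), so the ½γBN_γ term uses γ̄ = γ' + (d_w/B)(γ − γ') = 10.59 + (1.33/3.05)(18.1 − 10.59) = 13.865 kN/m³.
Cohesion term c·N_c·s_c = 13 × 27.2 × 1.1 = 388.96 kPa; surcharge term q·N_q = 52.49 × 15.9 = 834.59 kPa; self-weight term 0.5·γ·B·N_γ·s_γ = 0.5 × 13.865 × 3.05 × 12.2 × 0.9 = 232.16 kPa.
q_ult = 388.96 + 834.59 + 232.16 = 1455.7 kPa.
q_all = 1455.7 / 3 = 485.24 kPa.

q_all ≈ 485 kPa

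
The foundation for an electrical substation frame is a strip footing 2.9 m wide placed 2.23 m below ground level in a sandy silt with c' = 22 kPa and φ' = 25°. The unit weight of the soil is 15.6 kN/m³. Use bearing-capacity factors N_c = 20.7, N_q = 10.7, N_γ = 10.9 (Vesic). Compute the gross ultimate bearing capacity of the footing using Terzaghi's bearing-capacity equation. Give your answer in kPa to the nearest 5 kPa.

q_ult ≈ 1075 kPa

Overburden at base level: q = 15.6 × 2.23 = 34.788 kPa.
Cohesion term c·N_c = 22 × 20.7 = 455.4 kPa; surcharge term q·N_q = 34.788 × 10.7 = 372.23 kPa; self-weight term 0.5·γ·B·N_γ = 0.5 × 15.6 × 2.9 × 10.9 = 246.56 kPa.
q_ult = 455.4 + 372.23 + 246.56 = 1074.2 kPa.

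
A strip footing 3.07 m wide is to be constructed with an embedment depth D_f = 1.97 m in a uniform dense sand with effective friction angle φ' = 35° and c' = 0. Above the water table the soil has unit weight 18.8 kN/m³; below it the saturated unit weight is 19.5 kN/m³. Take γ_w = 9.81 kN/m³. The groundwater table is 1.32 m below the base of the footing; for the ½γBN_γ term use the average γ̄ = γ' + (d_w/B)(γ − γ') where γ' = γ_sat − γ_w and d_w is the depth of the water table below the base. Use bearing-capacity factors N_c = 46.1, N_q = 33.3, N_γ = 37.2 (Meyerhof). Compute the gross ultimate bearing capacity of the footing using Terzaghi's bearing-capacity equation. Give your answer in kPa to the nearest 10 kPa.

q = γ·D_f = 18.8 × 1.97 = 37.036 kPa.
γ' = 9.69 kN/m³; averaging over the depth B below the base, γ̄ = γ' + (d_w/B)(γ − γ') = 13.607 kN/m³.
q·N_q = 37.036 × 33.3 = 1233.3 kPa
0.5·γ·B·N_γ = 0.5 × 13.607 × 3.07 × 37.2 = 776.99 kPa
q_ult = 1233.3 + 776.99 = 2010.3 kPa.

q_ult ≈ 2010 kPa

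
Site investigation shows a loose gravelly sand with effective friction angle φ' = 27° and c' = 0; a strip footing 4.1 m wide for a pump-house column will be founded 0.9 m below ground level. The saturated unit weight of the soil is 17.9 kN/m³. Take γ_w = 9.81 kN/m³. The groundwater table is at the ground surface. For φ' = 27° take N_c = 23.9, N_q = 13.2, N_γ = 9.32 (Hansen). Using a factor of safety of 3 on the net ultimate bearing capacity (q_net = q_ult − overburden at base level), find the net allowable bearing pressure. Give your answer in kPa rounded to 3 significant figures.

q_all(net) ≈ 81.1 kPa

With the water table at the surface the whole profile is submerged: γ' = 17.9 − 9.81 = 8.09 kN/m³, so q = γ'·D_f = 7.281 kPa; the same γ' applies in the ½γBN_γ term.
q_ult = q·N_q + 0.5·γ·B·N_γ
     = 7.281 × 13.2 + 0.5 × 8.09 × 4.1 × 9.32
     = 96.109 + 154.57 = 250.68 kPa.
q_net = 250.68 − 7.281 = 243.4 kPa.
q_all(net) = 243.4 / 3 = 81.132 kPa.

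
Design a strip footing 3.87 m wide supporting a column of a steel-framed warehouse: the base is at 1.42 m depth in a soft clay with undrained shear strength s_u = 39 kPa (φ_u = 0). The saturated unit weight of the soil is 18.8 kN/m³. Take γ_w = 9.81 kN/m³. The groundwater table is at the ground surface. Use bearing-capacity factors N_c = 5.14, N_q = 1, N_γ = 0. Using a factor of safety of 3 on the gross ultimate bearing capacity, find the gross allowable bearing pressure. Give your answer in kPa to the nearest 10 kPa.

γ' = 18.8 − 9.81 = 8.99 kN/m³ (submerged throughout). q = 8.99 × 1.42 = 12.766 kPa.
c·N_c = 39 × 5.14 = 200.46 kPa
q·N_q = 12.766 × 1 = 12.766 kPa
q_ult = 200.46 + 12.766 = 213.23 kPa.
q_all = 213.23 / 3 = 71.075 kPa.

q_all ≈ 70 kPa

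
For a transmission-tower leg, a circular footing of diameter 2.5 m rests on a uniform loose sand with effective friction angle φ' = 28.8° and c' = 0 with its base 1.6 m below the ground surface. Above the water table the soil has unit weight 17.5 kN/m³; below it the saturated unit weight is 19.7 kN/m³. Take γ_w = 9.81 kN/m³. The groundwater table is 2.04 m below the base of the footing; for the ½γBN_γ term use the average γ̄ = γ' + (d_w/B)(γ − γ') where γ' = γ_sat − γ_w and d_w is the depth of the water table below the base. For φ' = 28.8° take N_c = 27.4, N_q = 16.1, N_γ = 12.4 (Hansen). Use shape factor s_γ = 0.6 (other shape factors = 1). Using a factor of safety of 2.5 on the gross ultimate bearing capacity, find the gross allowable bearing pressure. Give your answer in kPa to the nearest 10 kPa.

q_all ≈ 240 kPa

q = γ·D_f = 17.5 × 1.6 = 28 kPa.
γ' = 9.89 kN/m³; averaging over the depth B below the base, γ̄ = γ' + (d_w/B)(γ − γ') = 16.1 kN/m³.
q·N_q = 28 × 16.1 = 450.8 kPa
0.5·γ·B·N_γ·s_γ = 0.5 × 16.1 × 2.5 × 12.4 × 0.6 = 149.73 kPa
q_ult = 450.8 + 149.73 = 600.53 kPa.
q_all = 600.53 / 2.5 = 240.21 kPa.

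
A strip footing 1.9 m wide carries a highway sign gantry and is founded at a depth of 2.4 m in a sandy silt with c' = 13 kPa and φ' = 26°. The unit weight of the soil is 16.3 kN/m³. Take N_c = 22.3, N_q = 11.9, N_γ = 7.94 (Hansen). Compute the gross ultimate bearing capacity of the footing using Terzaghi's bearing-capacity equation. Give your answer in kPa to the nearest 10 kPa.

q = γ·D_f = 16.3 × 2.4 = 39.12 kPa.
c·N_c = 13 × 22.3 = 289.9 kPa
q·N_q = 39.12 × 11.9 = 465.53 kPa
0.5·γ·B·N_γ = 0.5 × 16.3 × 1.9 × 7.94 = 122.95 kPa
q_ult = 289.9 + 465.53 + 122.95 = 878.38 kPa.

q_ult ≈ 880 kPa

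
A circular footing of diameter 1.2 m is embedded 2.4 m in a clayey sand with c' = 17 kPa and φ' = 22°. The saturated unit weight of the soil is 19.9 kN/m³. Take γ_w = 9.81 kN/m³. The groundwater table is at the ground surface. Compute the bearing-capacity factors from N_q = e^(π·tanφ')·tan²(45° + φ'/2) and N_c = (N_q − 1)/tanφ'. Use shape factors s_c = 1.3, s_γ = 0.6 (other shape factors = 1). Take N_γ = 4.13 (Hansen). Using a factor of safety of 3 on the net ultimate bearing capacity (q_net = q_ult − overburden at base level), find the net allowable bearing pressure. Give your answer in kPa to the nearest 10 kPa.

q_all(net) ≈ 180 kPa

N_q = e^(π·tan22°)·tan²(56°) = 7.82; N_c = (N_q − 1)/tanφ' = 16.88.
With the water table at the surface the whole profile is submerged: γ' = 19.9 − 9.81 = 10.09 kN/m³, so q = γ'·D_f = 24.216 kPa; the same γ' applies in the ½γBN_γ term.
q_ult = c·N_c·s_c + q·N_q + 0.5·γ·B·N_γ·s_γ
     = 17 × 16.883 × 1.3 + 24.216 × 7.8211 + 0.5 × 10.09 × 1.2 × 4.13 × 0.6
     = 373.11 + 189.4 + 15.002 = 577.51 kPa.
q_net = 577.51 − 24.216 = 553.29 kPa.
q_all(net) = 553.29 / 3 = 184.43 kPa.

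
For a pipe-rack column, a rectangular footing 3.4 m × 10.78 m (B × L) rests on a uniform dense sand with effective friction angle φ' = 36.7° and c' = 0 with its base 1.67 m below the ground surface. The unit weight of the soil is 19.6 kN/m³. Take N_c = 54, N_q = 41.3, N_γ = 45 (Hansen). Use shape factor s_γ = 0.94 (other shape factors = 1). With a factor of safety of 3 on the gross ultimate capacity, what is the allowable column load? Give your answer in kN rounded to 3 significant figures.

q = γ·D_f = 19.6 × 1.67 = 32.732 kPa.
q·N_q = 32.732 × 41.3 = 1351.8 kPa
0.5·γ·B·N_γ·s_γ = 0.5 × 19.6 × 3.4 × 45 × 0.94 = 1409.4 kPa
q_ult = 1351.8 + 1409.4 = 2761.3 kPa.
Gross allowable pressure q_all = 2761.3 / 3 = 920.42 kPa.
Footing area = 36.652 m², so allowable column load = 920.42 × 36.652 = 33735 kN.

P_all ≈ 33700 kN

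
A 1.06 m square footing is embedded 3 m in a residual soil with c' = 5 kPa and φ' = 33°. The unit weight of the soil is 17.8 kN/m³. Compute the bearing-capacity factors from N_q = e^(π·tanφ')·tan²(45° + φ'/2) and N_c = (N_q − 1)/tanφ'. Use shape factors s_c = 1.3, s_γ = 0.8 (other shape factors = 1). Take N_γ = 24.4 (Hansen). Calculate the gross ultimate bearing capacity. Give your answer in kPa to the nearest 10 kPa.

tan33° = 0.6494, so N_q = e^(π×0.6494)·tan²(61.5°) = 7.692 × 3.392 = 26.09.
N_c = (26.09 − 1)/tan33° = 38.64.
q = γ·D_f = 17.8 × 3 = 53.4 kPa.
c·N_c·s_c = 5 × 38.638 × 1.3 = 251.15 kPa
q·N_q = 53.4 × 26.092 = 1393.3 kPa
0.5·γ·B·N_γ·s_γ = 0.5 × 17.8 × 1.06 × 24.4 × 0.8 = 184.15 kPa
q_ult = 251.15 + 1393.3 + 184.15 = 1828.6 kPa.

q_ult ≈ 1830 kPa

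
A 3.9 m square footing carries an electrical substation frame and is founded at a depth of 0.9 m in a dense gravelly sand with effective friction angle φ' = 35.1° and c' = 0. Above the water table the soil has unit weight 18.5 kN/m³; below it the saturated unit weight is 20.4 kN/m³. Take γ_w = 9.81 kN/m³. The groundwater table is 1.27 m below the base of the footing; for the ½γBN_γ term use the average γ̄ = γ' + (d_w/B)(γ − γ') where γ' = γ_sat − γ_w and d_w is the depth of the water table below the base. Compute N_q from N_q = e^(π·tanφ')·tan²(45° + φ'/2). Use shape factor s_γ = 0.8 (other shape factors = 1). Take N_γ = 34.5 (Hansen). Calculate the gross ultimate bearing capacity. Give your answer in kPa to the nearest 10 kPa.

tan35.1° = 0.7028, so N_q = e^(π×0.7028)·tan²(62.55°) = 9.097 × 3.706 = 33.71.
q = γ·D_f = 18.5 × 0.9 = 16.65 kPa.
γ' = 10.59 kN/m³; averaging over the depth B below the base, γ̄ = γ' + (d_w/B)(γ − γ') = 13.166 kN/m³.
q·N_q = 16.65 × 33.713 = 561.32 kPa
0.5·γ·B·N_γ·s_γ = 0.5 × 13.166 × 3.9 × 34.5 × 0.8 = 708.58 kPa
q_ult = 561.32 + 708.58 = 1269.9 kPa.

q_ult ≈ 1270 kPa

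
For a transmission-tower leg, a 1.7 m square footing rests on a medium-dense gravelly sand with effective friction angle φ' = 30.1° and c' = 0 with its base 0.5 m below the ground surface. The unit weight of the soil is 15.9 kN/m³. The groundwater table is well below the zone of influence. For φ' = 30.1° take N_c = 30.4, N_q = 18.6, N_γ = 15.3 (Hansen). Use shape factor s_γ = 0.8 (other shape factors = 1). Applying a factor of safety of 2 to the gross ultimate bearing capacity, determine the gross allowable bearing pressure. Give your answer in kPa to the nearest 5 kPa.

Overburden at base level: q = 15.9 × 0.5 = 7.95 kPa.
Surcharge term q·N_q = 7.95 × 18.6 = 147.87 kPa; self-weight term 0.5·γ·B·N_γ·s_γ = 0.5 × 15.9 × 1.7 × 15.3 × 0.8 = 165.42 kPa.
q_ult = 147.87 + 165.42 = 313.29 kPa.
q_all = q_ult / FS = 313.29 / 2 = 156.65 kPa.

q_all ≈ 155 kPa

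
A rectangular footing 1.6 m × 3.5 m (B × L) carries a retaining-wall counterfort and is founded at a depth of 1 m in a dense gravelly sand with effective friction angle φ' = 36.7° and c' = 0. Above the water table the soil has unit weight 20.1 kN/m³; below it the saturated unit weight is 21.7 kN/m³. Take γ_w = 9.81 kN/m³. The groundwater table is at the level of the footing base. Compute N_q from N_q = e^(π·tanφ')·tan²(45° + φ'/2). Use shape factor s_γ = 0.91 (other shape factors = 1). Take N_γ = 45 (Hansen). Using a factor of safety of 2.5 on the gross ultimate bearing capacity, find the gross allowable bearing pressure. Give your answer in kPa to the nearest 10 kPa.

q_all ≈ 490 kPa

N_q = e^(π·tan36.7°)·tan²(63.35°) = 41.29.
Overburden at base level: q = 20.1 × 1 = 20.1 kPa.
Below the base the soil is submerged, so the ½γBN_γ term uses γ' = 21.7 − 9.81 = 11.89 kN/m³.
Surcharge term q·N_q = 20.1 × 41.288 = 829.88 kPa; self-weight term 0.5·γ·B·N_γ·s_γ = 0.5 × 11.89 × 1.6 × 45 × 0.91 = 389.52 kPa.
q_ult = 829.88 + 389.52 = 1219.4 kPa.
q_all = 1219.4 / 2.5 = 487.76 kPa.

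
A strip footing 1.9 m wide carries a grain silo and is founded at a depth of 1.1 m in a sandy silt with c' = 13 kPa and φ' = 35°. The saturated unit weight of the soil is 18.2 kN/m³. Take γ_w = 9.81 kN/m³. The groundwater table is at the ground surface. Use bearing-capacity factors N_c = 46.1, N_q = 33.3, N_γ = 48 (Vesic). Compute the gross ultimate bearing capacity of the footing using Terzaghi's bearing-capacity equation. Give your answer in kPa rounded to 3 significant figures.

With the water table at the surface the whole profile is submerged: γ' = 18.2 − 9.81 = 8.39 kN/m³, so q = γ'·D_f = 9.229 kPa; the same γ' applies in the ½γBN_γ term.
q_ult = c·N_c + q·N_q + 0.5·γ·B·N_γ
     = 13 × 46.1 + 9.229 × 33.3 + 0.5 × 8.39 × 1.9 × 48
     = 599.3 + 307.33 + 382.58 = 1289.2 kPa.

q_ult ≈ 1290 kPa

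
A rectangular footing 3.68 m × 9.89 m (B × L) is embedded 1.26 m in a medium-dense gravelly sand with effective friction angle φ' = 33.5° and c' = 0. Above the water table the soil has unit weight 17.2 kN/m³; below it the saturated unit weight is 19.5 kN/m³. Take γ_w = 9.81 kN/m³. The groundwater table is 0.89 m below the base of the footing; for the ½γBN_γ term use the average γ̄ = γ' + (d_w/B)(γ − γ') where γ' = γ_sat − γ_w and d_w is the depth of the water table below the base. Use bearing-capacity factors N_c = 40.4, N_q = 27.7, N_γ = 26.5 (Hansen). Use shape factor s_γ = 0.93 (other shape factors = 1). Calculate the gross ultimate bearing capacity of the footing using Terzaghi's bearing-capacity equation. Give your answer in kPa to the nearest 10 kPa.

Overburden at base level: q = 17.2 × 1.26 = 21.672 kPa.
The water table is 0.89 m below the base (< B = 3.68 m), so the ½γBN_γ term uses γ̄ = γ' + (d_w/B)(γ − γ') = 9.69 + (0.89/3.68)(17.2 − 9.69) = 11.506 kN/m³.
Surcharge term q·N_q = 21.672 × 27.7 = 600.31 kPa; self-weight term 0.5·γ·B·N_γ·s_γ = 0.5 × 11.506 × 3.68 × 26.5 × 0.93 = 521.77 kPa.
q_ult = 600.31 + 521.77 = 1122.1 kPa.

q_ult ≈ 1120 kPa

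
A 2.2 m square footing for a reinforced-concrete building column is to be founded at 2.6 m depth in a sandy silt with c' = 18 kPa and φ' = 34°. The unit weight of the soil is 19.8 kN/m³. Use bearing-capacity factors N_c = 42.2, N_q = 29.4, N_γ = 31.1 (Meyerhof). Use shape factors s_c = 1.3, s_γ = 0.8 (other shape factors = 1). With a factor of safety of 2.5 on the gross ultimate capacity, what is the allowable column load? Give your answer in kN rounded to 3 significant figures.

q = γ·D_f = 19.8 × 2.6 = 51.48 kPa.
c·N_c·s_c = 18 × 42.2 × 1.3 = 987.48 kPa
q·N_q = 51.48 × 29.4 = 1513.5 kPa
0.5·γ·B·N_γ·s_γ = 0.5 × 19.8 × 2.2 × 31.1 × 0.8 = 541.89 kPa
q_ult = 987.48 + 1513.5 + 541.89 = 3042.9 kPa.
Gross allowable pressure q_all = 3042.9 / 2.5 = 1217.2 kPa.
Footing area = 4.84 m², so allowable column load = 1217.2 × 4.84 = 5891 kN.

P_all ≈ 5890 kN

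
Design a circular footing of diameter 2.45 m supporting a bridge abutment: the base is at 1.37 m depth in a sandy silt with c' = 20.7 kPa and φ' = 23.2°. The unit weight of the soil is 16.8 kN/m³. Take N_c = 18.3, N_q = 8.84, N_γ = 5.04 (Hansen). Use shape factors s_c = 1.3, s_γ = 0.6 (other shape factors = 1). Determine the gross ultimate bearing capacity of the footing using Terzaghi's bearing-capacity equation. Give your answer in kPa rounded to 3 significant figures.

Overburden at base level: q = 16.8 × 1.37 = 23.016 kPa.
Cohesion term c·N_c·s_c = 20.7 × 18.3 × 1.3 = 492.45 kPa; surcharge term q·N_q = 23.016 × 8.84 = 203.46 kPa; self-weight term 0.5·γ·B·N_γ·s_γ = 0.5 × 16.8 × 2.45 × 5.04 × 0.6 = 62.234 kPa.
q_ult = 492.45 + 203.46 + 62.234 = 758.15 kPa.

q_ult ≈ 758 kPa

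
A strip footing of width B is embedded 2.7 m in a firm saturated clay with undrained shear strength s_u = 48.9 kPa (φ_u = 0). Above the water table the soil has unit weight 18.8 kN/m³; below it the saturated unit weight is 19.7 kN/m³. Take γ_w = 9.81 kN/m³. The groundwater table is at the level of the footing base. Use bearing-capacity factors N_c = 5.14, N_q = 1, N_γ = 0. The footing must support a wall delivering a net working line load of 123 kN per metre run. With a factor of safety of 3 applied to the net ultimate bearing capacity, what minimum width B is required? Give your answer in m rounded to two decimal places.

Effective surcharge at the founding depth q = γ·D_f = 18.8 × 2.7 = 50.76 kPa.
q_ult = c·N_c + q·N_q
     = 48.9 × 5.14 + 50.76 × 1
     = 251.35 + 50.76 = 302.11 kPa.
For φ = 0 the ½γBN_γ term vanishes, so q_ult is independent of B. q_net = 302.11 − 50.76 = 251.35 kPa; q_all(net) = 251.35/3 = 83.782 kPa.
Required width B = w / q_all(net) = 123 / 83.782 = 1.468 m.

B = 1.47 m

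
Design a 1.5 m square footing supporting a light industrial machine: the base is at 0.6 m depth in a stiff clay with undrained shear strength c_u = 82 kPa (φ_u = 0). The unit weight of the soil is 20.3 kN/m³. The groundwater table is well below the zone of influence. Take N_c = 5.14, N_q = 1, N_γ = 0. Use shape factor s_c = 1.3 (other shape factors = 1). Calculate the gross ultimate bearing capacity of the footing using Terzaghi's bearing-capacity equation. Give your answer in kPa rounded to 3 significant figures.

q_ult ≈ 560 kPa

q = γ·D_f = 20.3 × 0.6 = 12.18 kPa.
c·N_c·s_c = 82 × 5.14 × 1.3 = 547.92 kPa
q·N_q = 12.18 × 1 = 12.18 kPa
q_ult = 547.92 + 12.18 = 560.1 kPa.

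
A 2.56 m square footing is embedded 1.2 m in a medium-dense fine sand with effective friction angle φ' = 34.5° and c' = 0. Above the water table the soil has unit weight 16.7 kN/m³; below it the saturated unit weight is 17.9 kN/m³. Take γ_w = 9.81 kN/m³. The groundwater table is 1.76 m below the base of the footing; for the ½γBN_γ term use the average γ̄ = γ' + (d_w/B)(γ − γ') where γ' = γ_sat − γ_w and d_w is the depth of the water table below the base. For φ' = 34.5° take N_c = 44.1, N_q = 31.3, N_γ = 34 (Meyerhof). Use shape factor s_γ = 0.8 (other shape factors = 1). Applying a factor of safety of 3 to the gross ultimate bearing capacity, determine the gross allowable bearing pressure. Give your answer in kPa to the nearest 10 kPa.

Overburden at base level: q = 16.7 × 1.2 = 20.04 kPa.
The water table is 1.76 m below the base (< B = 2.56 m), so the ½γBN_γ term uses γ̄ = γ' + (d_w/B)(γ − γ') = 8.09 + (1.76/2.56)(16.7 − 8.09) = 14.009 kN/m³.
Surcharge term q·N_q = 20.04 × 31.3 = 627.25 kPa; self-weight term 0.5·γ·B·N_γ·s_γ = 0.5 × 14.009 × 2.56 × 34 × 0.8 = 487.75 kPa.
q_ult = 627.25 + 487.75 = 1115 kPa.
q_all = q_ult / FS = 1115 / 3 = 371.67 kPa.

q_all ≈ 370 kPa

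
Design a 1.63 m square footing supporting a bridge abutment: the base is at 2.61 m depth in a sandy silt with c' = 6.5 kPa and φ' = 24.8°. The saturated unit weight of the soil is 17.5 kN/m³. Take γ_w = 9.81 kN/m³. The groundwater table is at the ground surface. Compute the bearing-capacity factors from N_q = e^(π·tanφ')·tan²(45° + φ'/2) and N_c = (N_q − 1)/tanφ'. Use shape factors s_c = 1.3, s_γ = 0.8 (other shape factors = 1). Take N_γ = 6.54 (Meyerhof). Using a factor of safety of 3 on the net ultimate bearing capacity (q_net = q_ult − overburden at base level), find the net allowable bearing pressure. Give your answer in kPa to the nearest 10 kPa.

q_all(net) ≈ 130 kPa

N_q = e^(π·tan24.8°)·tan²(57.4°) = 10.44; N_c = (N_q − 1)/tanφ' = 20.43.
Water table at ground surface, so effective unit weight γ' = 17.5 − 9.81 = 7.69 kN/m³ is used throughout; overburden q = 7.69 × 2.61 = 20.071 kPa; the same γ' applies in the ½γBN_γ term.
Cohesion term c·N_c·s_c = 6.5 × 20.431 × 1.3 = 172.64 kPa; surcharge term q·N_q = 20.071 × 10.44 = 209.55 kPa; self-weight term 0.5·γ·B·N_γ·s_γ = 0.5 × 7.69 × 1.63 × 6.54 × 0.8 = 32.791 kPa.
q_ult = 172.64 + 209.55 + 32.791 = 414.98 kPa.
q_net = 414.98 − 20.071 = 394.91 kPa.
q_all(net) = 394.91 / 3 = 131.64 kPa.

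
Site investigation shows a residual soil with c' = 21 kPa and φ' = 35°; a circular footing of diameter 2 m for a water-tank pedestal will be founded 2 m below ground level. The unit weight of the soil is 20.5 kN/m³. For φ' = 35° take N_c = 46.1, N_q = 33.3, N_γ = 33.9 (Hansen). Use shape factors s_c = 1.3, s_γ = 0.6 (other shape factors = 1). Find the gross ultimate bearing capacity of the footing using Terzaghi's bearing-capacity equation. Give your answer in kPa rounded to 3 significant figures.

q_ult ≈ 3040 kPa

Overburden at base level: q = 20.5 × 2 = 41 kPa.
Cohesion term c·N_c·s_c = 21 × 46.1 × 1.3 = 1258.5 kPa; surcharge term q·N_q = 41 × 33.3 = 1365.3 kPa; self-weight term 0.5·γ·B·N_γ·s_γ = 0.5 × 20.5 × 2 × 33.9 × 0.6 = 416.97 kPa.
q_ult = 1258.5 + 1365.3 + 416.97 = 3040.8 kPa.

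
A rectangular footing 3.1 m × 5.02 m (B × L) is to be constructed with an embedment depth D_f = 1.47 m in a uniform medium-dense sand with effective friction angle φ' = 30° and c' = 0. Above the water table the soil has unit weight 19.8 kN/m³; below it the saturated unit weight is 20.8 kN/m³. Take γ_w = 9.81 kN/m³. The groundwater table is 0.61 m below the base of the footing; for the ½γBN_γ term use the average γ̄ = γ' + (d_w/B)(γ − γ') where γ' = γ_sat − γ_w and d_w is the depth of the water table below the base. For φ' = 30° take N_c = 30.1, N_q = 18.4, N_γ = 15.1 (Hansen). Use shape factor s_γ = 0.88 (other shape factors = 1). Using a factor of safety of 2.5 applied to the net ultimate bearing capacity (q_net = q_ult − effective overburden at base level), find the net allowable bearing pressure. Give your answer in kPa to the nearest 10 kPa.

Overburden at base level: q = 19.8 × 1.47 = 29.106 kPa.
The water table is 0.61 m below the base (< B = 3.1 m), so the ½γBN_γ term uses γ̄ = γ' + (d_w/B)(γ − γ') = 10.99 + (0.61/3.1)(19.8 − 10.99) = 12.724 kN/m³.
Surcharge term q·N_q = 29.106 × 18.4 = 535.55 kPa; self-weight term 0.5·γ·B·N_γ·s_γ = 0.5 × 12.724 × 3.1 × 15.1 × 0.88 = 262.06 kPa.
q_ult = 535.55 + 262.06 = 797.61 kPa.
Net ultimate: q_net = 797.61 − 29.106 = 768.5 kPa.
q_all(net) = 768.5 / 2.5 = 307.4 kPa.

q_all(net) ≈ 310 kPa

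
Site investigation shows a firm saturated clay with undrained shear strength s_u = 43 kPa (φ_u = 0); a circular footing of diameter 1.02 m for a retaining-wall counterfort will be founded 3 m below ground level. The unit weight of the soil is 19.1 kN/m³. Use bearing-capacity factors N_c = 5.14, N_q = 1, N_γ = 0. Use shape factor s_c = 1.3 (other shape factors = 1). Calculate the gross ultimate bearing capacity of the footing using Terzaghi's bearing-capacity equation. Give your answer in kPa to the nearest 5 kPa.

q = γ·D_f = 19.1 × 3 = 57.3 kPa.
c·N_c·s_c = 43 × 5.14 × 1.3 = 287.33 kPa
q·N_q = 57.3 × 1 = 57.3 kPa
q_ult = 287.33 + 57.3 = 344.63 kPa.

q_ult ≈ 345 kPa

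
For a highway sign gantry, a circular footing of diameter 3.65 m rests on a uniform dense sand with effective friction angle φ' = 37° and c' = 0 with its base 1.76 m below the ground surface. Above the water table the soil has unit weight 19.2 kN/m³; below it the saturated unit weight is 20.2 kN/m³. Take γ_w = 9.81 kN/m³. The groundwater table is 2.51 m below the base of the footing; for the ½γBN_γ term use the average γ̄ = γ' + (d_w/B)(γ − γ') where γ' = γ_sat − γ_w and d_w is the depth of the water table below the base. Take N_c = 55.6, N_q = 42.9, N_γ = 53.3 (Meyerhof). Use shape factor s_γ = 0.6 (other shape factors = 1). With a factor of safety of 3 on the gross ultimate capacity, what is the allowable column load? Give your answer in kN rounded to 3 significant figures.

Effective surcharge at the founding depth q = γ·D_f = 19.2 × 1.76 = 33.792 kPa.
With d_w = 2.51 m < B, γ̄ = 10.39 + (2.51/3.65) × (19.2 − 10.39) = 16.448 kN/m³.
q_ult = q·N_q + 0.5·γ·B·N_γ·s_γ
     = 33.792 × 42.9 + 0.5 × 16.448 × 3.65 × 53.3 × 0.6
     = 1449.7 + 959.99 = 2409.7 kPa.
Gross allowable pressure q_all = 2409.7 / 3 = 803.22 kPa.
Footing area = 10.4635 m², so allowable column load = 803.22 × 10.4635 = 8404.5 kN.

P_all ≈ 8400 kN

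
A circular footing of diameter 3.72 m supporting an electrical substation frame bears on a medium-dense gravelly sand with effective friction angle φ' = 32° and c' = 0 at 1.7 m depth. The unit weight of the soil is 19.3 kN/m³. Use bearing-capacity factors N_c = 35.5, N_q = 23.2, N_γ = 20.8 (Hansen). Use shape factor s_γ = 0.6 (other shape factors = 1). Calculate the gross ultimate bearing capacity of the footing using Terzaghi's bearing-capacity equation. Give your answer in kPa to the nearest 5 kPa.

Overburden at base level: q = 19.3 × 1.7 = 32.81 kPa.
Surcharge term q·N_q = 32.81 × 23.2 = 761.19 kPa; self-weight term 0.5·γ·B·N_γ·s_γ = 0.5 × 19.3 × 3.72 × 20.8 × 0.6 = 448.01 kPa.
q_ult = 761.19 + 448.01 = 1209.2 kPa.

q_ult ≈ 1210 kPa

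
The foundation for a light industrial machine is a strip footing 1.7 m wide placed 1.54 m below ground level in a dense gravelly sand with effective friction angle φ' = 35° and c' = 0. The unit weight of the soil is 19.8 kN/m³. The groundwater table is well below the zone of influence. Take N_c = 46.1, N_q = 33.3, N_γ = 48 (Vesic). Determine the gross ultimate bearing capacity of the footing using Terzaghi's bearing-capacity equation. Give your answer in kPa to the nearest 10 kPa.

q = γ·D_f = 19.8 × 1.54 = 30.492 kPa.
q·N_q = 30.492 × 33.3 = 1015.4 kPa
0.5·γ·B·N_γ = 0.5 × 19.8 × 1.7 × 48 = 807.84 kPa
q_ult = 1015.4 + 807.84 = 1823.2 kPa.

q_ult ≈ 1820 kPa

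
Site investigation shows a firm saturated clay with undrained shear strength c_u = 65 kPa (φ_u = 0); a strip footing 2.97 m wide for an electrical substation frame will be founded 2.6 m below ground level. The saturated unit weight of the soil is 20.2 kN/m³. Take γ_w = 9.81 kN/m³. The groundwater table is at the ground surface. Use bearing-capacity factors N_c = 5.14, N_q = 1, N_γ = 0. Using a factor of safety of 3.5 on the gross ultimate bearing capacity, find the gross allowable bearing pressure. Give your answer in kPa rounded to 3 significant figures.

q_all ≈ 103 kPa

With the water table at the surface the whole profile is submerged: γ' = 20.2 − 9.81 = 10.39 kN/m³, so q = γ'·D_f = 27.014 kPa.
q_ult = c·N_c + q·N_q
     = 65 × 5.14 + 27.014 × 1
     = 334.1 + 27.014 = 361.11 kPa.
q_all = 361.11 / 3.5 = 103.18 kPa.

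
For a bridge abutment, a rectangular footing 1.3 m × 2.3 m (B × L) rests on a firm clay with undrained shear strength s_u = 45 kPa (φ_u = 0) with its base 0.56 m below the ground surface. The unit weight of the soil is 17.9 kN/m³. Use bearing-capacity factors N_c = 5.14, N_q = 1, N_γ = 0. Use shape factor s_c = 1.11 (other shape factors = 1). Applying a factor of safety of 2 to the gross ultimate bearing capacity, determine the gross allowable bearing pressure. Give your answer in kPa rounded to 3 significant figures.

q_all ≈ 133 kPa

Overburden at base level: q = 17.9 × 0.56 = 10.024 kPa.
Cohesion term c·N_c·s_c = 45 × 5.14 × 1.11 = 256.74 kPa; surcharge term q·N_q = 10.024 × 1 = 10.024 kPa.
q_ult = 256.74 + 10.024 = 266.77 kPa.
q_all = q_ult / FS = 266.77 / 2 = 133.38 kPa.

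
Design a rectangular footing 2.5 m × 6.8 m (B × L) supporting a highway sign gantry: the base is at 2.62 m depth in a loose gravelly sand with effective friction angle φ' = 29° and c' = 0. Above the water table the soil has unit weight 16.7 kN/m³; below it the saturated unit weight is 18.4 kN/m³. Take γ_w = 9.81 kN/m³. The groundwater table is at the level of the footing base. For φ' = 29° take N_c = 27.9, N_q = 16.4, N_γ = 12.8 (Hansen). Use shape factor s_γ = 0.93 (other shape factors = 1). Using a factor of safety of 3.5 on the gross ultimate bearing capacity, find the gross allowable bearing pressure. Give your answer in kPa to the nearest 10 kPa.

q = γ·D_f = 16.7 × 2.62 = 43.754 kPa.
For the ½γBN_γ term take γ' = 18.4 − 9.81 = 8.59 kN/m³ (soil below base is submerged).
q·N_q = 43.754 × 16.4 = 717.57 kPa
0.5·γ·B·N_γ·s_γ = 0.5 × 8.59 × 2.5 × 12.8 × 0.93 = 127.82 kPa
q_ult = 717.57 + 127.82 = 845.38 kPa.
q_all = 845.38 / 3.5 = 241.54 kPa.

q_all ≈ 240 kPa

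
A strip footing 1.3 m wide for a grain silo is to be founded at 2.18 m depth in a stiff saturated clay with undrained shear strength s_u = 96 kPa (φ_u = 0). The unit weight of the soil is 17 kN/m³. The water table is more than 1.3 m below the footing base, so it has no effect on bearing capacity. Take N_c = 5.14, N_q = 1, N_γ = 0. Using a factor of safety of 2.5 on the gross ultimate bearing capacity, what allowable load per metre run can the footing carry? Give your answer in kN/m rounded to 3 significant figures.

Effective surcharge at the founding depth q = γ·D_f = 17 × 2.18 = 37.06 kPa.
q_ult = c·N_c + q·N_q
     = 96 × 5.14 + 37.06 × 1
     = 493.44 + 37.06 = 530.5 kPa.
Gross allowable pressure q_all = 530.5 / 2.5 = 212.2 kPa.
Allowable wall load = q_all × B = 212.2 × 1.3 = 275.86 kN per metre run.

≈ 276 kN/m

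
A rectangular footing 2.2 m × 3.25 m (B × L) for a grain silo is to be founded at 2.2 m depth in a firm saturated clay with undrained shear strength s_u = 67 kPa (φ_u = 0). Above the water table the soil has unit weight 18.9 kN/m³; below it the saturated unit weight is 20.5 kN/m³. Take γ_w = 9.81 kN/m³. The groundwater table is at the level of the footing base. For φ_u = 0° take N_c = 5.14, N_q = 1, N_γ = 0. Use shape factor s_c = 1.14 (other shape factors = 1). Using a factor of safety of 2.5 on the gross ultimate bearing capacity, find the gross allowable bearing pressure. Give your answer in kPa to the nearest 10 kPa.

Overburden at base level: q = 18.9 × 2.2 = 41.58 kPa.
Cohesion term c·N_c·s_c = 67 × 5.14 × 1.14 = 392.59 kPa; surcharge term q·N_q = 41.58 × 1 = 41.58 kPa.
q_ult = 392.59 + 41.58 = 434.17 kPa.
q_all = 434.17 / 2.5 = 173.67 kPa.

q_all ≈ 170 kPa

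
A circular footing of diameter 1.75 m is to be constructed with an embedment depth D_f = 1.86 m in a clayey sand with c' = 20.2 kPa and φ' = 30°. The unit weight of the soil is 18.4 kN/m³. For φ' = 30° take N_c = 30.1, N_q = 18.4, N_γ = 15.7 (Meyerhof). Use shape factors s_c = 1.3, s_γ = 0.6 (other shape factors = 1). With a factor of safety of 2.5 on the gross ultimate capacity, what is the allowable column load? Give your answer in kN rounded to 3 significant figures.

P_all ≈ 1510 kN

Effective surcharge at the founding depth q = γ·D_f = 18.4 × 1.86 = 34.224 kPa.
q_ult = c·N_c·s_c + q·N_q + 0.5·γ·B·N_γ·s_γ
     = 20.2 × 30.1 × 1.3 + 34.224 × 18.4 + 0.5 × 18.4 × 1.75 × 15.7 × 0.6
     = 790.43 + 629.72 + 151.66 = 1571.8 kPa.
Gross allowable pressure q_all = 1571.8 / 2.5 = 628.72 kPa.
Footing area = 2.4053 m², so allowable column load = 628.72 × 2.4053 = 1512.3 kN.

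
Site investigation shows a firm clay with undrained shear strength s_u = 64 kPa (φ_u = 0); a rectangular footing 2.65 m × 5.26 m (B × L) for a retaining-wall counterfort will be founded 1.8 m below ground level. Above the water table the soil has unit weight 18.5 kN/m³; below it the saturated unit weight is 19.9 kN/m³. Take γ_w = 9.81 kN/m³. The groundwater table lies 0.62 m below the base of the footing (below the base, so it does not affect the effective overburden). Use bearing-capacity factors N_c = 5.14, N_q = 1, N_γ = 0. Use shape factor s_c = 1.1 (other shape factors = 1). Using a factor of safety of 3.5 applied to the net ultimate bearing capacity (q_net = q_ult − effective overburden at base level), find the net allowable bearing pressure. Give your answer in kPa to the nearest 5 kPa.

q = γ·D_f = 18.5 × 1.8 = 33.3 kPa.
c·N_c·s_c = 64 × 5.14 × 1.1 = 361.86 kPa
q·N_q = 33.3 × 1 = 33.3 kPa
q_ult = 361.86 + 33.3 = 395.16 kPa.
Net ultimate: q_net = 395.16 − 33.3 = 361.86 kPa.
q_all(net) = 361.86 / 3.5 = 103.39 kPa.

q_all(net) ≈ 105 kPa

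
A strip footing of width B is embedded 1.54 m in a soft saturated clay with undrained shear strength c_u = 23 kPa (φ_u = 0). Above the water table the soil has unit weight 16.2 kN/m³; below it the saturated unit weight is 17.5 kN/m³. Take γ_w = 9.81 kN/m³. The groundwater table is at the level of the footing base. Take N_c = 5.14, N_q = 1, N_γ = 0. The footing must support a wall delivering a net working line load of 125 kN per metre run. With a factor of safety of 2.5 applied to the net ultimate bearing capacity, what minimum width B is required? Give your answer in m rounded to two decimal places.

B = 2.64 m

Effective surcharge at the founding depth q = γ·D_f = 16.2 × 1.54 = 24.948 kPa.
q_ult = c·N_c + q·N_q
     = 23 × 5.14 + 24.948 × 1
     = 118.22 + 24.948 = 143.17 kPa.
For φ = 0 the ½γBN_γ term vanishes, so q_ult is independent of B. q_net = 143.17 − 24.948 = 118.22 kPa; q_all(net) = 118.22/2.5 = 47.288 kPa.
Required width B = w / q_all(net) = 125 / 47.288 = 2.643 m.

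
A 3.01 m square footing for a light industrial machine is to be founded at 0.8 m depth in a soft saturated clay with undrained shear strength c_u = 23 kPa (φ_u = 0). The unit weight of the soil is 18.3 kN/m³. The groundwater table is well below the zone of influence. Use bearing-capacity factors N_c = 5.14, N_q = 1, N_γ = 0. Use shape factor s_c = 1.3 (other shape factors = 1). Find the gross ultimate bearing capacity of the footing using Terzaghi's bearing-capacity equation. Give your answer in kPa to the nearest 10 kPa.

Effective surcharge at the founding depth q = γ·D_f = 18.3 × 0.8 = 14.64 kPa.
q_ult = c·N_c·s_c + q·N_q
     = 23 × 5.14 × 1.3 + 14.64 × 1
     = 153.69 + 14.64 = 168.33 kPa.

q_ult ≈ 170 kPa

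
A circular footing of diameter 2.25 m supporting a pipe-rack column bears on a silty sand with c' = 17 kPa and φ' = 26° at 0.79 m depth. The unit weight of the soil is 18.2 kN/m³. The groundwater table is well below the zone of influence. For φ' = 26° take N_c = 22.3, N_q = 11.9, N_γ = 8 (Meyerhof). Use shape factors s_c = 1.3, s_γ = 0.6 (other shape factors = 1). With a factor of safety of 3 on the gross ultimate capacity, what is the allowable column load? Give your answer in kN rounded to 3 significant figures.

Overburden at base level: q = 18.2 × 0.79 = 14.378 kPa.
Cohesion term c·N_c·s_c = 17 × 22.3 × 1.3 = 492.83 kPa; surcharge term q·N_q = 14.378 × 11.9 = 171.1 kPa; self-weight term 0.5·γ·B·N_γ·s_γ = 0.5 × 18.2 × 2.25 × 8 × 0.6 = 98.28 kPa.
q_ult = 492.83 + 171.1 + 98.28 = 762.21 kPa.
Gross allowable pressure q_all = 762.21 / 3 = 254.07 kPa.
Footing area = 3.9761 m², so allowable column load = 254.07 × 3.9761 = 1010.2 kN.

P_all ≈ 1010 kN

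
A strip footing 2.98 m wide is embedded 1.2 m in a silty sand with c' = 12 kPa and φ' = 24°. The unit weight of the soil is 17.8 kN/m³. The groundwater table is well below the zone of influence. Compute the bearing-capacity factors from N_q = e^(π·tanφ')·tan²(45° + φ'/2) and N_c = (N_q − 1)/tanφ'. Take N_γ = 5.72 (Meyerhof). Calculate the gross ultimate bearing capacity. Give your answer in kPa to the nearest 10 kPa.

q_ult ≈ 590 kPa

tan24° = 0.4452, so N_q = e^(π×0.4452)·tan²(57°) = 4.05 × 2.371 = 9.6.
N_c = (9.6 − 1)/tan24° = 19.32.
Effective surcharge at the founding depth q = γ·D_f = 17.8 × 1.2 = 21.36 kPa.
q_ult = c·N_c + q·N_q + 0.5·γ·B·N_γ
     = 12 × 19.324 + 21.36 × 9.6034 + 0.5 × 17.8 × 2.98 × 5.72
     = 231.88 + 205.13 + 151.71 = 588.72 kPa.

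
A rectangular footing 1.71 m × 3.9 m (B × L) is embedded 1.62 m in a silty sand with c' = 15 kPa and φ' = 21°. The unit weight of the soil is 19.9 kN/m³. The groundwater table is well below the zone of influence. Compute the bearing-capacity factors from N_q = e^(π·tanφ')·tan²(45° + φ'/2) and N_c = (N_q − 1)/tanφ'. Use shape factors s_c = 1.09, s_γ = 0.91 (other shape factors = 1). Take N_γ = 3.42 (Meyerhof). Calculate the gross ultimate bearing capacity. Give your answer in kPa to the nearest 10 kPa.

q_ult ≈ 540 kPa

tan21° = 0.3839, so N_q = e^(π×0.3839)·tan²(55.5°) = 3.34 × 2.117 = 7.07.
N_c = (7.07 − 1)/tan21° = 15.81.
Overburden at base level: q = 19.9 × 1.62 = 32.238 kPa.
Cohesion term c·N_c·s_c = 15 × 15.815 × 1.09 = 258.57 kPa; surcharge term q·N_q = 32.238 × 7.0708 = 227.95 kPa; self-weight term 0.5·γ·B·N_γ·s_γ = 0.5 × 19.9 × 1.71 × 3.42 × 0.91 = 52.953 kPa.
q_ult = 258.57 + 227.95 + 52.953 = 539.47 kPa.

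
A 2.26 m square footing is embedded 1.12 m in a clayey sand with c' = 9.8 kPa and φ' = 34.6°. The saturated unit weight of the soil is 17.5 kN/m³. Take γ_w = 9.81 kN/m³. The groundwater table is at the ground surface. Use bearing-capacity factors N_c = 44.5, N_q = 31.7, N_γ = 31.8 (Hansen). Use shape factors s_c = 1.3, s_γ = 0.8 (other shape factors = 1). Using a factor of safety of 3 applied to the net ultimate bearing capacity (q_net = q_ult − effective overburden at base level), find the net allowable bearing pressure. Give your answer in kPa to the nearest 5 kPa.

q_all(net) ≈ 350 kPa

γ' = 17.5 − 9.81 = 7.69 kN/m³ (submerged throughout). q = 7.69 × 1.12 = 8.6128 kPa; the same γ' applies in the ½γBN_γ term.
c·N_c·s_c = 9.8 × 44.5 × 1.3 = 566.93 kPa
q·N_q = 8.6128 × 31.7 = 273.03 kPa
0.5·γ·B·N_γ·s_γ = 0.5 × 7.69 × 2.26 × 31.8 × 0.8 = 221.07 kPa
q_ult = 566.93 + 273.03 + 221.07 = 1061 kPa.
Net ultimate: q_net = 1061 − 8.6128 = 1052.4 kPa.
q_all(net) = 1052.4 / 3 = 350.8 kPa.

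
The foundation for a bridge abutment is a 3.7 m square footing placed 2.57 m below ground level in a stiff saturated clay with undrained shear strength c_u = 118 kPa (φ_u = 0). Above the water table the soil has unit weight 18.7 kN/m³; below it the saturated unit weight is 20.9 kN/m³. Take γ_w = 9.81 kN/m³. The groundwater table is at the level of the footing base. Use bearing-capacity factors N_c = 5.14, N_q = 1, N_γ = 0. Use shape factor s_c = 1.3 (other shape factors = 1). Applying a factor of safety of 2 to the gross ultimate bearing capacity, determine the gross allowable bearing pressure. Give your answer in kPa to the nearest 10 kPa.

q_all ≈ 420 kPa

Effective surcharge at the founding depth q = γ·D_f = 18.7 × 2.57 = 48.059 kPa.
q_ult = c·N_c·s_c + q·N_q
     = 118 × 5.14 × 1.3 + 48.059 × 1
     = 788.48 + 48.059 = 836.53 kPa.
q_all = q_ult / FS = 836.53 / 2 = 418.27 kPa.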